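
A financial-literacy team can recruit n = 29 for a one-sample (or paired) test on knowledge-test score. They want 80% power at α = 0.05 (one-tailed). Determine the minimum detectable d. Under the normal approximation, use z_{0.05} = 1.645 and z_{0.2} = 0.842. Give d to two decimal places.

For a single sample (or paired design) of n = 29: d_min = (z_{α} + z_β)/√n.
z-sum = 1.645 + 0.842 = 2.487.
d_min = 2.487 / √29 = 2.487 / 5.385 = 0.462.

d_min ≈ 0.46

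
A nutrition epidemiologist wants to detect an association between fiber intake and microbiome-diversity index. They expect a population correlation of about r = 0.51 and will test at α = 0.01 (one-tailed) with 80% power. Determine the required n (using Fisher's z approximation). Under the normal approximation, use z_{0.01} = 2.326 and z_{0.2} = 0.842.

Fisher's z: C = ½·ln((1+r)/(1−r)) = ½·ln(3.0816) = 0.5627.
n = ((z_{α} + z_β)/C)² + 3.
(2.326 + 0.842) / 0.5627 = 3.168 / 0.5627 = 5.630.
n = 5.630² + 3 = 31.70 + 3 = 34.7.
Round up.

n = 35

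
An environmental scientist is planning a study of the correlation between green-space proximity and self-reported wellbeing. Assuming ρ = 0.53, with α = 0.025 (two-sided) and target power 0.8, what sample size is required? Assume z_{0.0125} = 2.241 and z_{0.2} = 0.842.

n = 31

Fisher's z: C = ½·ln((1+r)/(1−r)) = ½·ln(3.2553) = 0.5901.
n = ((z_{α/2} + z_β)/C)² + 3.
(2.241 + 0.842) / 0.5901 = 3.083 / 0.5901 = 5.225.
n = 5.225² + 3 = 27.30 + 3 = 30.3.
Round up.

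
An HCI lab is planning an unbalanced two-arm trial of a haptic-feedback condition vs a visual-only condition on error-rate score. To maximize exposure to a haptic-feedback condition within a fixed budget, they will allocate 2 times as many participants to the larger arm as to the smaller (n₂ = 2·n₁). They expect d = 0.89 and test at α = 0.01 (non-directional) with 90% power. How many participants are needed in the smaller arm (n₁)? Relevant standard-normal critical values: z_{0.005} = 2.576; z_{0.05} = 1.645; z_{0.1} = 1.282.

With allocation ratio k = n₂/n₁ = 2, Var(x̄₁−x̄₂) = σ²(1/n₁ + 1/(k·n₁)) = σ²·(k+1)/(k·n₁).
So n₁ = (1 + 1/k)·((z_{α/2} + z_β)/d)² = 1.500 × (3.858/0.89)².
n₁ = 1.500 × 18.79 = 28.2.
Round up: n₁ = 29, giving n₂ = 2 × 29 = 58.

n₁ = 29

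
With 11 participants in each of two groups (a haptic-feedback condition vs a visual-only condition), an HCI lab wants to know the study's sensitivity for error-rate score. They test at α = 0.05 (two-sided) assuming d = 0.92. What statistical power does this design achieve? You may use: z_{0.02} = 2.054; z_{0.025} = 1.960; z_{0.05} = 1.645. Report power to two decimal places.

power ≈ 0.58

For two equal groups, power = Φ(d·√(n/2) − z_{α/2}).
d·√(n/2) = 0.92 × √(11/2) = 0.92 × 2.345 = 2.158.
z_β = 2.158 − 1.960 = 0.198.
Power = Φ(0.198) = 0.578.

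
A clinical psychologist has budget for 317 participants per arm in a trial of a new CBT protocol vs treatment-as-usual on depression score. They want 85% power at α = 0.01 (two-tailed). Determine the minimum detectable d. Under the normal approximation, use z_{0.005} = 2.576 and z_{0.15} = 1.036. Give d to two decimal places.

For two independent groups of n = 317 each: d_min = (z_{α/2} + z_β)·√(2/n).
z-sum = 2.576 + 1.036 = 3.612.
d_min = 3.612 × √(2/317) = 3.612 × 0.0794 = 0.287.

d_min ≈ 0.29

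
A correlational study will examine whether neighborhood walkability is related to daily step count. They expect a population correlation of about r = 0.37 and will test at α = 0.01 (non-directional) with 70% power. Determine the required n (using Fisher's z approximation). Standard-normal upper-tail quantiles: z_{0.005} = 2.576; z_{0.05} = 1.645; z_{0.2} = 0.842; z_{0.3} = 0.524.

Fisher's z: C = ½·ln((1+r)/(1−r)) = ½·ln(2.1746) = 0.3884.
n = ((z_{α/2} + z_β)/C)² + 3.
(2.576 + 0.524) / 0.3884 = 3.100 / 0.3884 = 7.981.
n = 7.981² + 3 = 63.70 + 3 = 66.7.
Round up.

n = 67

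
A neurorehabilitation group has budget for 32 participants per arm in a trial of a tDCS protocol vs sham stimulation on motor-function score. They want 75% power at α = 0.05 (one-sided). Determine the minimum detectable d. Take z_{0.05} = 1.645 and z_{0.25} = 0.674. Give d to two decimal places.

d_min ≈ 0.58

For two independent groups of n = 32 each: d_min = (z_{α} + z_β)·√(2/n).
z-sum = 1.645 + 0.674 = 2.319.
d_min = 2.319 × √(2/32) = 2.319 × 0.2500 = 0.580.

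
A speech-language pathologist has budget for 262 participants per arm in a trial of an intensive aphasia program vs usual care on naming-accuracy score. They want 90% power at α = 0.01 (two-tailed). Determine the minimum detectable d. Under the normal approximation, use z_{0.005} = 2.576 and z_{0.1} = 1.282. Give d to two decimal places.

For two independent groups of n = 262 each: d_min = (z_{α/2} + z_β)·√(2/n).
z-sum = 2.576 + 1.282 = 3.858.
d_min = 3.858 × √(2/262) = 3.858 × 0.0874 = 0.337.

d_min ≈ 0.34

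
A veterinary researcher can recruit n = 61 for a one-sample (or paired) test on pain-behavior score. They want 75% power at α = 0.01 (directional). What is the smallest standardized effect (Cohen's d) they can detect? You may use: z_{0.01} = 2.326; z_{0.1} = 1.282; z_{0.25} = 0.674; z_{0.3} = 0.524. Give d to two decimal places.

d_min ≈ 0.38

For a single sample (or paired design) of n = 61: d_min = (z_{α} + z_β)/√n.
z-sum = 2.326 + 0.674 = 3.000.
d_min = 3.000 / √61 = 3.000 / 7.810 = 0.384.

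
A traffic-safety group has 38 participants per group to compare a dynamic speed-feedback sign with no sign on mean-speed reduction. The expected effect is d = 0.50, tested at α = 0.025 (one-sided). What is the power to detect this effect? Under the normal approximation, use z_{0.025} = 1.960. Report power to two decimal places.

For two equal groups, power = Φ(d·√(n/2) − z_{α}).
d·√(n/2) = 0.50 × √(38/2) = 0.50 × 4.359 = 2.179.
z_β = 2.179 − 1.960 = 0.219.
Power = Φ(0.219) = 0.587.

power ≈ 0.59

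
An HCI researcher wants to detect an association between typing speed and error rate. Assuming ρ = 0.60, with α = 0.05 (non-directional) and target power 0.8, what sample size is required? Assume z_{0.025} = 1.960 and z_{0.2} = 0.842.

n = 20

Fisher's z: C = ½·ln((1+r)/(1−r)) = ½·ln(4.0000) = 0.6931.
n = ((z_{α/2} + z_β)/C)² + 3.
(1.960 + 0.842) / 0.6931 = 2.802 / 0.6931 = 4.043.
n = 4.043² + 3 = 16.34 + 3 = 19.3.
Round up.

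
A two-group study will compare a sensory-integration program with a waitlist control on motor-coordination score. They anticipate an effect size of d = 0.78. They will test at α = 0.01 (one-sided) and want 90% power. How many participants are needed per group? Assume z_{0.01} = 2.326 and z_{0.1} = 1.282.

For two independent groups with equal n: n = 2·((z_{α} + z_β) / d)².
z_{α} + z_β = 2.326 + 1.282 = 3.608.
n = 2 × (3.608 / 0.78)² = 2 × 4.626² = 2 × 21.40 = 42.8.
Round up to the next whole participant.

n = 43 per group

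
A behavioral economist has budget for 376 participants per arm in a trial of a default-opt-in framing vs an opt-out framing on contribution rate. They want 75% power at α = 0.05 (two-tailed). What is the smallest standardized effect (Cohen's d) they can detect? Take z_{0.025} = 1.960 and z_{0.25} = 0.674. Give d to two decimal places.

For two independent groups of n = 376 each: d_min = (z_{α/2} + z_β)·√(2/n).
z-sum = 1.960 + 0.674 = 2.634.
d_min = 2.634 × √(2/376) = 2.634 × 0.0729 = 0.192.

d_min ≈ 0.19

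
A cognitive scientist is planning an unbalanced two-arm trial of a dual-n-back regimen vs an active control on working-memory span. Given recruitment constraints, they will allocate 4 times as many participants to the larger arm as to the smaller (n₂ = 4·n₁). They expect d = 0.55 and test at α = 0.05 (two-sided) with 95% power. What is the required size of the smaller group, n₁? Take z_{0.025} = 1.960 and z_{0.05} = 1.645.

n₁ = 54

With allocation ratio k = n₂/n₁ = 4, Var(x̄₁−x̄₂) = σ²(1/n₁ + 1/(k·n₁)) = σ²·(k+1)/(k·n₁).
So n₁ = (1 + 1/k)·((z_{α/2} + z_β)/d)² = 1.250 × (3.605/0.55)².
n₁ = 1.250 × 42.96 = 53.7.
Round up: n₁ = 54, giving n₂ = 4 × 54 = 216.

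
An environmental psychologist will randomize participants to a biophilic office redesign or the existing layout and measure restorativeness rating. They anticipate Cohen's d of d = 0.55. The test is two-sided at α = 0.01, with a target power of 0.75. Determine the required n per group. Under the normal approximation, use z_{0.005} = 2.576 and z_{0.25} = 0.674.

n = 70 per group

For two independent groups with equal n: n = 2·((z_{α/2} + z_β) / d)².
z_{α/2} + z_β = 2.576 + 0.674 = 3.250.
n = 2 × (3.250 / 0.55)² = 2 × 5.909² = 2 × 34.92 = 69.8.
Round up to the next whole participant.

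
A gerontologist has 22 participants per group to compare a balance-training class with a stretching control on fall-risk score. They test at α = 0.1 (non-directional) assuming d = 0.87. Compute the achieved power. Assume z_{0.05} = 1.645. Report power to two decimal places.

For two equal groups, power = Φ(d·√(n/2) − z_{α/2}).
d·√(n/2) = 0.87 × √(22/2) = 0.87 × 3.317 = 2.885.
z_β = 2.885 − 1.645 = 1.240.
Power = Φ(1.240) = 0.893.

power ≈ 0.89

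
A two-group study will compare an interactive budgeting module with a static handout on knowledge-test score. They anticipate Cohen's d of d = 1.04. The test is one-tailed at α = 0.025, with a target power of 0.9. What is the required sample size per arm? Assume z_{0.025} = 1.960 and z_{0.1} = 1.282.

n = 20 per group

For two independent groups with equal n: n = 2·((z_{α} + z_β) / d)².
z_{α} + z_β = 1.960 + 1.282 = 3.242.
n = 2 × (3.242 / 1.04)² = 2 × 3.117² = 2 × 9.72 = 19.4.
Round up to the next whole participant.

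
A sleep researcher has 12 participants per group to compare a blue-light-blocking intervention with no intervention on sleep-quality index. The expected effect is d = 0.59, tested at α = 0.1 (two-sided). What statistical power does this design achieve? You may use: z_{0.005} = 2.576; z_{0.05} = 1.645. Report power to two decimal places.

power ≈ 0.42

For two equal groups, power = Φ(d·√(n/2) − z_{α/2}).
d·√(n/2) = 0.59 × √(12/2) = 0.59 × 2.449 = 1.445.
z_β = 1.445 − 1.645 = -0.200.
Power = Φ(-0.200) = 0.421.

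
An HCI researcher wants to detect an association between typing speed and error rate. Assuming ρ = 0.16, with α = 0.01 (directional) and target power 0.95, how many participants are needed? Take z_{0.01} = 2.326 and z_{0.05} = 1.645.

Fisher's z: C = ½·ln((1+r)/(1−r)) = ½·ln(1.3810) = 0.1614.
n = ((z_{α} + z_β)/C)² + 3.
(2.326 + 1.645) / 0.1614 = 3.971 / 0.1614 = 24.603.
n = 24.603² + 3 = 605.33 + 3 = 608.3.
Round up.

n = 609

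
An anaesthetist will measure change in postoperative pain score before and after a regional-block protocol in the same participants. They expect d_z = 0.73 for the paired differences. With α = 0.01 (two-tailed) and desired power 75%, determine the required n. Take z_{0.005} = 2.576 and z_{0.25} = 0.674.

n = 20 pairs

For a paired (one-sample on differences) test: n = ((z_{α/2} + z_β) / d)².
z_{α/2} + z_β = 2.576 + 0.674 = 3.250.
n = (3.250 / 0.73)² = 4.452² = 19.82.
Round up.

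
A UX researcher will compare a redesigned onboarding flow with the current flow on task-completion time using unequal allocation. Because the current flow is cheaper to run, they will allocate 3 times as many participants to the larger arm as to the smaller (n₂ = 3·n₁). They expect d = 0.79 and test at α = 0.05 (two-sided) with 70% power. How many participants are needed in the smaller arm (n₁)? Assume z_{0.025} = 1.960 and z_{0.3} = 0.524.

n₁ = 14

With allocation ratio k = n₂/n₁ = 3, Var(x̄₁−x̄₂) = σ²(1/n₁ + 1/(k·n₁)) = σ²·(k+1)/(k·n₁).
So n₁ = (1 + 1/k)·((z_{α/2} + z_β)/d)² = 1.333 × (2.484/0.79)².
n₁ = 1.333 × 9.89 = 13.2.
Round up: n₁ = 14, giving n₂ = 3 × 14 = 42.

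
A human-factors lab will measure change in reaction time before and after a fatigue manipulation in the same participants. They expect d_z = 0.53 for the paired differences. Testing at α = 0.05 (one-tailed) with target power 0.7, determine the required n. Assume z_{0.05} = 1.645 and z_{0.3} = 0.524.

n = 17 pairs

For a paired (one-sample on differences) test: n = ((z_{α} + z_β) / d)².
z_{α} + z_β = 1.645 + 0.524 = 2.169.
n = (2.169 / 0.53)² = 4.092² = 16.75.
Round up.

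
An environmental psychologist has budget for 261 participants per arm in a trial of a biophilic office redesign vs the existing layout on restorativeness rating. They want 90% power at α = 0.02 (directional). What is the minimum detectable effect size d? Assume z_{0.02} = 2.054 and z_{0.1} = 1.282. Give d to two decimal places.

For two independent groups of n = 261 each: d_min = (z_{α} + z_β)·√(2/n).
z-sum = 2.054 + 1.282 = 3.336.
d_min = 3.336 × √(2/261) = 3.336 × 0.0875 = 0.292.

d_min ≈ 0.29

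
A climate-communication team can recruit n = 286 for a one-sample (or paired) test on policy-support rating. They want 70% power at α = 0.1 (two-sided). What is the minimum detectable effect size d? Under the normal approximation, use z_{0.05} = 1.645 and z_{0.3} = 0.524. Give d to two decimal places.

For a single sample (or paired design) of n = 286: d_min = (z_{α/2} + z_β)/√n.
z-sum = 1.645 + 0.524 = 2.169.
d_min = 2.169 / √286 = 2.169 / 16.912 = 0.128.

d_min ≈ 0.13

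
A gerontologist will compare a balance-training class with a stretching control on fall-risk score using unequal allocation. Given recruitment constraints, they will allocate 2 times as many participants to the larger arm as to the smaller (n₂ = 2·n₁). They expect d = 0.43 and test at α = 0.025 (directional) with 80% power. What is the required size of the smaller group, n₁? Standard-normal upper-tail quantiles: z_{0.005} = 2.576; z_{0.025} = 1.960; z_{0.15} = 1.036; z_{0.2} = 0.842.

With allocation ratio k = n₂/n₁ = 2, Var(x̄₁−x̄₂) = σ²(1/n₁ + 1/(k·n₁)) = σ²·(k+1)/(k·n₁).
So n₁ = (1 + 1/k)·((z_{α} + z_β)/d)² = 1.500 × (2.802/0.43)².
n₁ = 1.500 × 42.46 = 63.7.
Round up: n₁ = 64, giving n₂ = 2 × 64 = 128.

n₁ = 64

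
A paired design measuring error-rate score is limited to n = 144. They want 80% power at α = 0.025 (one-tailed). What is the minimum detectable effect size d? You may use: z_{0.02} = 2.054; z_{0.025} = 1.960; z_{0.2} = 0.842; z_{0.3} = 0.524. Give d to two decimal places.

For a single sample (or paired design) of n = 144: d_min = (z_{α} + z_β)/√n.
z-sum = 1.960 + 0.842 = 2.802.
d_min = 2.802 / √144 = 2.802 / 12.000 = 0.234.

d_min ≈ 0.23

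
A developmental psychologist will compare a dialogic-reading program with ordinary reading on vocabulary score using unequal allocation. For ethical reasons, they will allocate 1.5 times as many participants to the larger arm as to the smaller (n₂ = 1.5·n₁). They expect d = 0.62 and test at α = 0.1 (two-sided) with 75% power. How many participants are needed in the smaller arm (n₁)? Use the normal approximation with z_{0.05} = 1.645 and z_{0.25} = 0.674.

n₁ = 24

With allocation ratio k = n₂/n₁ = 1.5, Var(x̄₁−x̄₂) = σ²(1/n₁ + 1/(k·n₁)) = σ²·(k+1)/(k·n₁).
So n₁ = (1 + 1/k)·((z_{α/2} + z_β)/d)² = 1.667 × (2.319/0.62)².
n₁ = 1.667 × 13.99 = 23.3.
Round up: n₁ = 24, giving n₂ = 1.5 × 24 = 36.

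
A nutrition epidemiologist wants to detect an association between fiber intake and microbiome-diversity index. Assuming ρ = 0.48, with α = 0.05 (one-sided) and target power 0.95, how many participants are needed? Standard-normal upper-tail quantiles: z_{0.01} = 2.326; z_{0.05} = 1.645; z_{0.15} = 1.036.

n = 43

Fisher's z: C = ½·ln((1+r)/(1−r)) = ½·ln(2.8462) = 0.5230.
n = ((z_{α} + z_β)/C)² + 3.
(1.645 + 1.645) / 0.5230 = 3.290 / 0.5230 = 6.291.
n = 6.291² + 3 = 39.57 + 3 = 42.6.
Round up.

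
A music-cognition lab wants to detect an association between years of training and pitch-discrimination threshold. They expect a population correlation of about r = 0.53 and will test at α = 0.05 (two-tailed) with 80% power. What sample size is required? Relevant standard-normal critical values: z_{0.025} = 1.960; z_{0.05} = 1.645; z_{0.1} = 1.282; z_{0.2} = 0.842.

Fisher's z: C = ½·ln((1+r)/(1−r)) = ½·ln(3.2553) = 0.5901.
n = ((z_{α/2} + z_β)/C)² + 3.
(1.960 + 0.842) / 0.5901 = 2.802 / 0.5901 = 4.748.
n = 4.748² + 3 = 22.55 + 3 = 25.5.
Round up.

n = 26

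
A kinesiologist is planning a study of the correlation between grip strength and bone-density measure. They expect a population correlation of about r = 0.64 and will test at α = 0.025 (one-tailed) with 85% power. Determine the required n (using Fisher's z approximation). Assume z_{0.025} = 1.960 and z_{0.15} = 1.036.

Fisher's z: C = ½·ln((1+r)/(1−r)) = ½·ln(4.5556) = 0.7582.
n = ((z_{α} + z_β)/C)² + 3.
(1.960 + 1.036) / 0.7582 = 2.996 / 0.7582 = 3.951.
n = 3.951² + 3 = 15.61 + 3 = 18.6.
Round up.

n = 19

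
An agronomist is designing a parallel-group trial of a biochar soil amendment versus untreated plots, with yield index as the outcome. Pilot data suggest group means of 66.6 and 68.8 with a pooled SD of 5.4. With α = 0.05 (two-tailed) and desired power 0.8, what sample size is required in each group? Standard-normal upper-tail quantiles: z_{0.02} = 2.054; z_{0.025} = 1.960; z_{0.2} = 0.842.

Cohen's d = |M₁ − M₂| / SD_pooled = |66.6 − 68.8| / 5.4 = 2.2 / 5.4 = 0.407.
For two independent groups with equal n: n = 2·((z_{α/2} + z_β) / d)².
z_{α/2} + z_β = 1.960 + 0.842 = 2.802.
n = 2 × (2.802 / 0.407)² = 2 × 6.885² = 2 × 47.40 = 94.8.
Round up to the next whole participant.

n = 95 per group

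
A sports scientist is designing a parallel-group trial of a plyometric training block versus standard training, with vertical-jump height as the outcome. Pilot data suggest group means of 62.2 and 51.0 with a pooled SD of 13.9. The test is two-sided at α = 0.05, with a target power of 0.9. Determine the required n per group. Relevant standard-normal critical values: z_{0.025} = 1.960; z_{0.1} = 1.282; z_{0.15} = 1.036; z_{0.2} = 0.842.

Cohen's d = |M₁ − M₂| / SD_pooled = |62.2 − 51.0| / 13.9 = 11.2 / 13.9 = 0.806.
For two independent groups with equal n: n = 2·((z_{α/2} + z_β) / d)².
z_{α/2} + z_β = 1.960 + 1.282 = 3.242.
n = 2 × (3.242 / 0.806)² = 2 × 4.022² = 2 × 16.18 = 32.4.
Round up to the next whole participant.

n = 33 per group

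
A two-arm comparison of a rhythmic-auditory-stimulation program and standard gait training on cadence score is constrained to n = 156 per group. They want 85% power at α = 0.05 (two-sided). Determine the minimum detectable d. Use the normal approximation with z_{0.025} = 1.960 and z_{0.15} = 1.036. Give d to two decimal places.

d_min ≈ 0.34

For two independent groups of n = 156 each: d_min = (z_{α/2} + z_β)·√(2/n).
z-sum = 1.960 + 1.036 = 2.996.
d_min = 2.996 × √(2/156) = 2.996 × 0.1132 = 0.339.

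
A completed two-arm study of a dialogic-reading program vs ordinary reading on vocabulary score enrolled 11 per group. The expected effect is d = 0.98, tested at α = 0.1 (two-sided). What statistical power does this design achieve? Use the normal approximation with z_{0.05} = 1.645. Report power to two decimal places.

power ≈ 0.74

For two equal groups, power = Φ(d·√(n/2) − z_{α/2}).
d·√(n/2) = 0.98 × √(11/2) = 0.98 × 2.345 = 2.298.
z_β = 2.298 − 1.645 = 0.653.
Power = Φ(0.653) = 0.743.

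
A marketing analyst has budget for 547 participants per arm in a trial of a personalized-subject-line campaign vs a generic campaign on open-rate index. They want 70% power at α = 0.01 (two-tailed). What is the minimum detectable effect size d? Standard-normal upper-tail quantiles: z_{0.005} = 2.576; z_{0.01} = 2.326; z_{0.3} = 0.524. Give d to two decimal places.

For two independent groups of n = 547 each: d_min = (z_{α/2} + z_β)·√(2/n).
z-sum = 2.576 + 0.524 = 3.100.
d_min = 3.100 × √(2/547) = 3.100 × 0.0605 = 0.187.

d_min ≈ 0.19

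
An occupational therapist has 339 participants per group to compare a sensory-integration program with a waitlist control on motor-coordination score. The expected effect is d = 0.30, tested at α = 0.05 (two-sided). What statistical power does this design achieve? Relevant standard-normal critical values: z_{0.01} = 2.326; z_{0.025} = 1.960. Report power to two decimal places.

power ≈ 0.97

For two equal groups, power = Φ(d·√(n/2) − z_{α/2}).
d·√(n/2) = 0.30 × √(339/2) = 0.30 × 13.019 = 3.906.
z_β = 3.906 − 1.960 = 1.946.
Power = Φ(1.946) = 0.974.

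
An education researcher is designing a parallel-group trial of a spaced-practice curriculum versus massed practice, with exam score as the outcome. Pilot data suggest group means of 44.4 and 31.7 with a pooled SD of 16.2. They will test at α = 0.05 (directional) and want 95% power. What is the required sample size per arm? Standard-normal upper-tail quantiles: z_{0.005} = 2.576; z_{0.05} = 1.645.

n = 36 per group

Cohen's d = |M₁ − M₂| / SD_pooled = |44.4 − 31.7| / 16.2 = 12.7 / 16.2 = 0.784.
For two independent groups with equal n: n = 2·((z_{α} + z_β) / d)².
z_{α} + z_β = 1.645 + 1.645 = 3.290.
n = 2 × (3.290 / 0.784)² = 2 × 4.196² = 2 × 17.61 = 35.2.
Round up to the next whole participant.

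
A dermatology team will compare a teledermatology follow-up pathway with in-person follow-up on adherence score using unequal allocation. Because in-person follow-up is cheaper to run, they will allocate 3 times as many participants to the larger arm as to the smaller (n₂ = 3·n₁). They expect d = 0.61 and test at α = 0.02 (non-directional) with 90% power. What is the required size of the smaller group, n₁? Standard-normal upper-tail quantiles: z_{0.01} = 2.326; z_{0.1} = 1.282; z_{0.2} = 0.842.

With allocation ratio k = n₂/n₁ = 3, Var(x̄₁−x̄₂) = σ²(1/n₁ + 1/(k·n₁)) = σ²·(k+1)/(k·n₁).
So n₁ = (1 + 1/k)·((z_{α/2} + z_β)/d)² = 1.333 × (3.608/0.61)².
n₁ = 1.333 × 34.98 = 46.6.
Round up: n₁ = 47, giving n₂ = 3 × 47 = 141.

n₁ = 47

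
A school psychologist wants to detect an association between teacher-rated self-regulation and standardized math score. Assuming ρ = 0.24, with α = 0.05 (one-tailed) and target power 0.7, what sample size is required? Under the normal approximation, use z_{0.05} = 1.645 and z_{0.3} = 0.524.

n = 82

Fisher's z: C = ½·ln((1+r)/(1−r)) = ½·ln(1.6316) = 0.2448.
n = ((z_{α} + z_β)/C)² + 3.
(1.645 + 0.524) / 0.2448 = 2.169 / 0.2448 = 8.860.
n = 8.860² + 3 = 78.50 + 3 = 81.5.
Round up.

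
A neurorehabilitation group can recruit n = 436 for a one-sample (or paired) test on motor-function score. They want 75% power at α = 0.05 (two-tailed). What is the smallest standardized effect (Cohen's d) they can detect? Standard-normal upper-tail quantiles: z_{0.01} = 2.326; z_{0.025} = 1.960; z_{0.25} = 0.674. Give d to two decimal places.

d_min ≈ 0.13

For a single sample (or paired design) of n = 436: d_min = (z_{α/2} + z_β)/√n.
z-sum = 1.960 + 0.674 = 2.634.
d_min = 2.634 / √436 = 2.634 / 20.881 = 0.126.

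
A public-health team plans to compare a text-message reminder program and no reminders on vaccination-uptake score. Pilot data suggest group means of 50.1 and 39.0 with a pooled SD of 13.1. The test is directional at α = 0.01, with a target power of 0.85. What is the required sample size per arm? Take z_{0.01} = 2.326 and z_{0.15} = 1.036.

Cohen's d = |M₁ − M₂| / SD_pooled = |50.1 − 39.0| / 13.1 = 11.1 / 13.1 = 0.847.
For two independent groups with equal n: n = 2·((z_{α} + z_β) / d)².
z_{α} + z_β = 2.326 + 1.036 = 3.362.
n = 2 × (3.362 / 0.847)² = 2 × 3.969² = 2 × 15.76 = 31.5.
Round up to the next whole participant.

n = 32 per group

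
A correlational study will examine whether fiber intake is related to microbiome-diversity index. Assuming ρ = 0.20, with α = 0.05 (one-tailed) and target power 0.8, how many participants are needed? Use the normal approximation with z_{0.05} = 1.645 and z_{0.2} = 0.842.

Fisher's z: C = ½·ln((1+r)/(1−r)) = ½·ln(1.5000) = 0.2027.
n = ((z_{α} + z_β)/C)² + 3.
(1.645 + 0.842) / 0.2027 = 2.487 / 0.2027 = 12.269.
n = 12.269² + 3 = 150.54 + 3 = 153.5.
Round up.

n = 154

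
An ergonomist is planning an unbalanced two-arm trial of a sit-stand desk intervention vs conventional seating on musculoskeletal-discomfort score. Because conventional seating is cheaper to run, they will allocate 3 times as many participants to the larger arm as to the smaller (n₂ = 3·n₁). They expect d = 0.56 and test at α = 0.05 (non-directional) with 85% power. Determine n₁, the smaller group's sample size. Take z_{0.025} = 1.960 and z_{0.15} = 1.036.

With allocation ratio k = n₂/n₁ = 3, Var(x̄₁−x̄₂) = σ²(1/n₁ + 1/(k·n₁)) = σ²·(k+1)/(k·n₁).
So n₁ = (1 + 1/k)·((z_{α/2} + z_β)/d)² = 1.333 × (2.996/0.56)².
n₁ = 1.333 × 28.62 = 38.2.
Round up: n₁ = 39, giving n₂ = 3 × 39 = 117.

n₁ = 39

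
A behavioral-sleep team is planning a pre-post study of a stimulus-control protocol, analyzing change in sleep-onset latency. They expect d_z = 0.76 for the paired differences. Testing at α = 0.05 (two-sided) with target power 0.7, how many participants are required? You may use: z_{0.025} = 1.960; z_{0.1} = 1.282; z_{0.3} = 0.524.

For a paired (one-sample on differences) test: n = ((z_{α/2} + z_β) / d)².
z_{α/2} + z_β = 1.960 + 0.524 = 2.484.
n = (2.484 / 0.76)² = 3.268² = 10.68.
Round up.

n = 11 pairs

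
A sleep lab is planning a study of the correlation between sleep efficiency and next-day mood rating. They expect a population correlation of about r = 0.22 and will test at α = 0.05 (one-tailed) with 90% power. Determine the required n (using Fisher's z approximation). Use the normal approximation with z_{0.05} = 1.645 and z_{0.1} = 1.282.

Fisher's z: C = ½·ln((1+r)/(1−r)) = ½·ln(1.5641) = 0.2237.
n = ((z_{α} + z_β)/C)² + 3.
(1.645 + 1.282) / 0.2237 = 2.927 / 0.2237 = 13.084.
n = 13.084² + 3 = 171.20 + 3 = 174.2.
Round up.

n = 175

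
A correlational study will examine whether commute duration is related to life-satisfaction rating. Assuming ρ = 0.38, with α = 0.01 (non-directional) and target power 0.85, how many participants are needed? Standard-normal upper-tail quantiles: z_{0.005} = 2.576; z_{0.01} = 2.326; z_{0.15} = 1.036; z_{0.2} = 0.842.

Fisher's z: C = ½·ln((1+r)/(1−r)) = ½·ln(2.2258) = 0.4001.
n = ((z_{α/2} + z_β)/C)² + 3.
(2.576 + 1.036) / 0.4001 = 3.612 / 0.4001 = 9.028.
n = 9.028² + 3 = 81.50 + 3 = 84.5.
Round up.

n = 85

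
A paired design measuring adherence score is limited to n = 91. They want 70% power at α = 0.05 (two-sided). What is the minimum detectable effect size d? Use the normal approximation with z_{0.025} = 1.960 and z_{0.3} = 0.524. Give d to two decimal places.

d_min ≈ 0.26

For a single sample (or paired design) of n = 91: d_min = (z_{α/2} + z_β)/√n.
z-sum = 1.960 + 0.524 = 2.484.
d_min = 2.484 / √91 = 2.484 / 9.539 = 0.260.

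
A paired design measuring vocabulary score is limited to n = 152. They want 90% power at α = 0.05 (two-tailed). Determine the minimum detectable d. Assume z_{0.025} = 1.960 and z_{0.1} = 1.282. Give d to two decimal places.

d_min ≈ 0.26

For a single sample (or paired design) of n = 152: d_min = (z_{α/2} + z_β)/√n.
z-sum = 1.960 + 1.282 = 3.242.
d_min = 3.242 / √152 = 3.242 / 12.329 = 0.263.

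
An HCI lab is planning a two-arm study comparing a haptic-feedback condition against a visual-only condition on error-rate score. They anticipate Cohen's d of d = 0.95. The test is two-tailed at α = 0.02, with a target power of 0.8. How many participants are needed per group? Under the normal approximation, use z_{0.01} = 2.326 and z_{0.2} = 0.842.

n = 23 per group

For two independent groups with equal n: n = 2·((z_{α/2} + z_β) / d)².
z_{α/2} + z_β = 2.326 + 0.842 = 3.168.
n = 2 × (3.168 / 0.95)² = 2 × 3.335² = 2 × 11.12 = 22.2.
Round up to the next whole participant.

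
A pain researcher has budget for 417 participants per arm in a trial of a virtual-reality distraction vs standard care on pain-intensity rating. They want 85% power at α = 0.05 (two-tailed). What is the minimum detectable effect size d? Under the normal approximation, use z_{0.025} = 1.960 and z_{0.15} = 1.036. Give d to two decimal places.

For two independent groups of n = 417 each: d_min = (z_{α/2} + z_β)·√(2/n).
z-sum = 1.960 + 1.036 = 2.996.
d_min = 2.996 × √(2/417) = 2.996 × 0.0693 = 0.207.

d_min ≈ 0.21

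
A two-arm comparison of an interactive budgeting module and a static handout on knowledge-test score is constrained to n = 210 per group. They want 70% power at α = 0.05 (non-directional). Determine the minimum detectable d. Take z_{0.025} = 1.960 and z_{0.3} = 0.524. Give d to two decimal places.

For two independent groups of n = 210 each: d_min = (z_{α/2} + z_β)·√(2/n).
z-sum = 1.960 + 0.524 = 2.484.
d_min = 2.484 × √(2/210) = 2.484 × 0.0976 = 0.242.

d_min ≈ 0.24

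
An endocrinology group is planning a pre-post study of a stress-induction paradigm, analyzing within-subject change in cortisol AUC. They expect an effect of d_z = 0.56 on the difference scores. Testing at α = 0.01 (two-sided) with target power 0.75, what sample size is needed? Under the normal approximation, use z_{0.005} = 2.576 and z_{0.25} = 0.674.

For a paired (one-sample on differences) test: n = ((z_{α/2} + z_β) / d)².
z_{α/2} + z_β = 2.576 + 0.674 = 3.250.
n = (3.250 / 0.56)² = 5.804² = 33.68.
Round up.

n = 34 pairs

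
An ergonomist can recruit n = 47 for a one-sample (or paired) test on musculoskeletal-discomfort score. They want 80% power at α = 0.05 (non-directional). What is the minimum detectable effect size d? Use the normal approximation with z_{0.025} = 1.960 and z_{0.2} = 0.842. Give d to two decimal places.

For a single sample (or paired design) of n = 47: d_min = (z_{α/2} + z_β)/√n.
z-sum = 1.960 + 0.842 = 2.802.
d_min = 2.802 / √47 = 2.802 / 6.856 = 0.409.

d_min ≈ 0.41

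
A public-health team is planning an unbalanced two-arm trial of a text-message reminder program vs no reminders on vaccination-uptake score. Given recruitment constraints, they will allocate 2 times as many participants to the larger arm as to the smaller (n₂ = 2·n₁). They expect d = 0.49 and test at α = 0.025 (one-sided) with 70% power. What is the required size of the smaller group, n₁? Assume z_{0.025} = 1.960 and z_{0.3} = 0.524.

n₁ = 39

With allocation ratio k = n₂/n₁ = 2, Var(x̄₁−x̄₂) = σ²(1/n₁ + 1/(k·n₁)) = σ²·(k+1)/(k·n₁).
So n₁ = (1 + 1/k)·((z_{α} + z_β)/d)² = 1.500 × (2.484/0.49)².
n₁ = 1.500 × 25.70 = 38.5.
Round up: n₁ = 39, giving n₂ = 2 × 39 = 78.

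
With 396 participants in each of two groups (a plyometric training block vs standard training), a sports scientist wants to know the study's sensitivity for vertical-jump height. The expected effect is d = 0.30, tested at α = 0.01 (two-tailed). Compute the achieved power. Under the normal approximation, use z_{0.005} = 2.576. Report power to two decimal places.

power ≈ 0.95

For two equal groups, power = Φ(d·√(n/2) − z_{α/2}).
d·√(n/2) = 0.30 × √(396/2) = 0.30 × 14.071 = 4.221.
z_β = 4.221 − 2.576 = 1.645.
Power = Φ(1.645) = 0.950.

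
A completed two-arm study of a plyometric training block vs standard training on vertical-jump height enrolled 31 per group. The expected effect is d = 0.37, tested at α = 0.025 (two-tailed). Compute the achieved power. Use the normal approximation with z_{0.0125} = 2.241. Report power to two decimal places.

power ≈ 0.22

For two equal groups, power = Φ(d·√(n/2) − z_{α/2}).
d·√(n/2) = 0.37 × √(31/2) = 0.37 × 3.937 = 1.457.
z_β = 1.457 − 2.241 = -0.784.
Power = Φ(-0.784) = 0.216.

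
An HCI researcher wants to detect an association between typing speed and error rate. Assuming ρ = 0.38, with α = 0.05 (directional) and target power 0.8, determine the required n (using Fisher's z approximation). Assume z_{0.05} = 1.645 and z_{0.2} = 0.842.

n = 42

Fisher's z: C = ½·ln((1+r)/(1−r)) = ½·ln(2.2258) = 0.4001.
n = ((z_{α} + z_β)/C)² + 3.
(1.645 + 0.842) / 0.4001 = 2.487 / 0.4001 = 6.216.
n = 6.216² + 3 = 38.64 + 3 = 41.6.
Round up.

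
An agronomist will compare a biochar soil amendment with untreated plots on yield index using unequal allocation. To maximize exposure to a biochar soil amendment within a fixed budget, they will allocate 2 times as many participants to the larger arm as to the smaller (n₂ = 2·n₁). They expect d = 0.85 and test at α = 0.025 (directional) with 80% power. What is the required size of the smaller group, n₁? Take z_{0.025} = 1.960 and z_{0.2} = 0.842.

With allocation ratio k = n₂/n₁ = 2, Var(x̄₁−x̄₂) = σ²(1/n₁ + 1/(k·n₁)) = σ²·(k+1)/(k·n₁).
So n₁ = (1 + 1/k)·((z_{α} + z_β)/d)² = 1.500 × (2.802/0.85)².
n₁ = 1.500 × 10.87 = 16.3.
Round up: n₁ = 17, giving n₂ = 2 × 17 = 34.

n₁ = 17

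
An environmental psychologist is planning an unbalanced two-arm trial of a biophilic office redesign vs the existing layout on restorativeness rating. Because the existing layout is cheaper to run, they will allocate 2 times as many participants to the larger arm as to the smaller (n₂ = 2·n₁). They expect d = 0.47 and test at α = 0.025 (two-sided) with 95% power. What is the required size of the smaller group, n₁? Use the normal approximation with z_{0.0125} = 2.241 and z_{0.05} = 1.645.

With allocation ratio k = n₂/n₁ = 2, Var(x̄₁−x̄₂) = σ²(1/n₁ + 1/(k·n₁)) = σ²·(k+1)/(k·n₁).
So n₁ = (1 + 1/k)·((z_{α/2} + z_β)/d)² = 1.500 × (3.886/0.47)².
n₁ = 1.500 × 68.36 = 102.5.
Round up: n₁ = 103, giving n₂ = 2 × 103 = 206.

n₁ = 103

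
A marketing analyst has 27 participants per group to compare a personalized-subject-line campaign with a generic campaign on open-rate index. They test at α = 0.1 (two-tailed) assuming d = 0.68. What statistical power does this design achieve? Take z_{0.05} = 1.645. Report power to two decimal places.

For two equal groups, power = Φ(d·√(n/2) − z_{α/2}).
d·√(n/2) = 0.68 × √(27/2) = 0.68 × 3.674 = 2.498.
z_β = 2.498 − 1.645 = 0.853.
Power = Φ(0.853) = 0.803.

power ≈ 0.80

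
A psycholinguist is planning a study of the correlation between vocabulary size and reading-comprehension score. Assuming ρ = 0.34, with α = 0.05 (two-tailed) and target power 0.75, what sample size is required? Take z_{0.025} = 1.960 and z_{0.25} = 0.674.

Fisher's z: C = ½·ln((1+r)/(1−r)) = ½·ln(2.0303) = 0.3541.
n = ((z_{α/2} + z_β)/C)² + 3.
(1.960 + 0.674) / 0.3541 = 2.634 / 0.3541 = 7.439.
n = 7.439² + 3 = 55.33 + 3 = 58.3.
Round up.

n = 59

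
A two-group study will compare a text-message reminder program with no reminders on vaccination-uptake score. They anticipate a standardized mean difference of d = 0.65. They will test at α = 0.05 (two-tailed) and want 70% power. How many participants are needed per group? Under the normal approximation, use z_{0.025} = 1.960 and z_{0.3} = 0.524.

For two independent groups with equal n: n = 2·((z_{α/2} + z_β) / d)².
z_{α/2} + z_β = 1.960 + 0.524 = 2.484.
n = 2 × (2.484 / 0.65)² = 2 × 3.822² = 2 × 14.60 = 29.2.
Round up to the next whole participant.

n = 30 per group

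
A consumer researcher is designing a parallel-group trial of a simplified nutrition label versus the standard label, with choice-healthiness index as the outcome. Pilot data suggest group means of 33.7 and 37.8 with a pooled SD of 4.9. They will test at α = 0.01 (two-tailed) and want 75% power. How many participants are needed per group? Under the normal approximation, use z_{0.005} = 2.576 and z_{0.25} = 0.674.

Cohen's d = |M₁ − M₂| / SD_pooled = |33.7 − 37.8| / 4.9 = 4.1 / 4.9 = 0.837.
For two independent groups with equal n: n = 2·((z_{α/2} + z_β) / d)².
z_{α/2} + z_β = 2.576 + 0.674 = 3.250.
n = 2 × (3.250 / 0.837)² = 2 × 3.883² = 2 × 15.08 = 30.2.
Round up to the next whole participant.

n = 31 per group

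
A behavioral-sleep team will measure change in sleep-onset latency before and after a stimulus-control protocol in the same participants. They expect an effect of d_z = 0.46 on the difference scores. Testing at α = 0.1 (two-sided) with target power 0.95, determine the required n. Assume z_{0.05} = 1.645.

For a paired (one-sample on differences) test: n = ((z_{α/2} + z_β) / d)².
z_{α/2} + z_β = 1.645 + 1.645 = 3.290.
n = (3.290 / 0.46)² = 7.152² = 51.15.
Round up.

n = 52 pairs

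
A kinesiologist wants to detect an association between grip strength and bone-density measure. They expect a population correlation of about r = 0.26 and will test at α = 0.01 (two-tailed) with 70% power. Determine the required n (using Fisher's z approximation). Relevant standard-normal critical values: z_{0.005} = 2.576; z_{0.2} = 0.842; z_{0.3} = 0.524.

n = 139

Fisher's z: C = ½·ln((1+r)/(1−r)) = ½·ln(1.7027) = 0.2661.
n = ((z_{α/2} + z_β)/C)² + 3.
(2.576 + 0.524) / 0.2661 = 3.100 / 0.2661 = 11.650.
n = 11.650² + 3 = 135.72 + 3 = 138.7.
Round up.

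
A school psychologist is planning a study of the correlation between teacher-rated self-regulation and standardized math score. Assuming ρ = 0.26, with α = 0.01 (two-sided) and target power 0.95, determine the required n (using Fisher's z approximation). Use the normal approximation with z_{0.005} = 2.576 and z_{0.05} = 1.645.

Fisher's z: C = ½·ln((1+r)/(1−r)) = ½·ln(1.7027) = 0.2661.
n = ((z_{α/2} + z_β)/C)² + 3.
(2.576 + 1.645) / 0.2661 = 4.221 / 0.2661 = 15.862.
n = 15.862² + 3 = 251.62 + 3 = 254.6.
Round up.

n = 255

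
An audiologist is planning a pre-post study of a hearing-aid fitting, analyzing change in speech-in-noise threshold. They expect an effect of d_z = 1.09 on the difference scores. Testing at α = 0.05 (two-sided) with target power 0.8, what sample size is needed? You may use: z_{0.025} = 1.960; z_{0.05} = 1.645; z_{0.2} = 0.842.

For a paired (one-sample on differences) test: n = ((z_{α/2} + z_β) / d)².
z_{α/2} + z_β = 1.960 + 0.842 = 2.802.
n = (2.802 / 1.09)² = 2.571² = 6.61.
Round up.

n = 7 pairs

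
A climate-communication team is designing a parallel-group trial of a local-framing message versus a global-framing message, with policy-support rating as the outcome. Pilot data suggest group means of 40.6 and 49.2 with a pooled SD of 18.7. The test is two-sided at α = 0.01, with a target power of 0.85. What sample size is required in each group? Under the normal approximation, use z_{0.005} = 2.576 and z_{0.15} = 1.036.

Cohen's d = |M₁ − M₂| / SD_pooled = |40.6 − 49.2| / 18.7 = 8.6 / 18.7 = 0.460.
For two independent groups with equal n: n = 2·((z_{α/2} + z_β) / d)².
z_{α/2} + z_β = 2.576 + 1.036 = 3.612.
n = 2 × (3.612 / 0.460)² = 2 × 7.852² = 2 × 61.66 = 123.3.
Round up to the next whole participant.

n = 124 per group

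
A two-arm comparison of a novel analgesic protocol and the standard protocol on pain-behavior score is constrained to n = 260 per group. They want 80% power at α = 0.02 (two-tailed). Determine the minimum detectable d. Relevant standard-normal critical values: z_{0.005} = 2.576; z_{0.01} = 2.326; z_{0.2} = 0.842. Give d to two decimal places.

For two independent groups of n = 260 each: d_min = (z_{α/2} + z_β)·√(2/n).
z-sum = 2.326 + 0.842 = 3.168.
d_min = 3.168 × √(2/260) = 3.168 × 0.0877 = 0.278.

d_min ≈ 0.28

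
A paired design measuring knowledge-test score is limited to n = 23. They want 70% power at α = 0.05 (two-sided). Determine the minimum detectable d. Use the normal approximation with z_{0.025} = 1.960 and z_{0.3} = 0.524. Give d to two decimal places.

For a single sample (or paired design) of n = 23: d_min = (z_{α/2} + z_β)/√n.
z-sum = 1.960 + 0.524 = 2.484.
d_min = 2.484 / √23 = 2.484 / 4.796 = 0.518.

d_min ≈ 0.52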